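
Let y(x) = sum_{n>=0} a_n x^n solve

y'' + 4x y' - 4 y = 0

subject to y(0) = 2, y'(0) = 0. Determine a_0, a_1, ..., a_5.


Ansatz: y(x) = sum_{n>=0} a_n x^n, so y'(x) = sum_{n>=1} n a_n x^(n-1) and y''(x) = sum_{n>=2} n(n-1) a_n x^(n-2).
Substitute into P(x) y'' + Q(x) y' + R(x) y = 0 with P(x) = 1, Q(x) = 4x, R(x) = -4, and match powers of x.
Initial conditions: a_0 = 2, a_1 = 0.
Setting the coefficient of each power of x to zero and solving order by order (substituting the coefficients already found):
  x^0: 2 a_2 - 4 a_0 = 0  ->  2 a_2 = 4 a_0 = 8  ->  a_2 = 4
  x^1: 6 a_3 = 0  ->  a_3 = 0
  x^2: 12 a_4 + 4 a_2 = 0  ->  12 a_4 = -4 a_2 = -16  ->  a_4 = -4/3
  x^3: 20 a_5 + 8 a_3 = 0  ->  20 a_5 = -8 a_3 = 0  ->  a_5 = 0
Truncated series: y(x) = 2 + 4 x^2 - (4/3) x^4 + O(x^6).

a_0 = 2; a_1 = 0; a_2 = 4; a_3 = 0; a_4 = -4/3; a_5 = 0


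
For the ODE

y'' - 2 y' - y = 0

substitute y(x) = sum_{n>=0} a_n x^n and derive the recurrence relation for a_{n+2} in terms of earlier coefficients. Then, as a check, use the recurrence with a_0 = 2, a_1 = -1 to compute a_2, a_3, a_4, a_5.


Substitute y = sum_n a_n x^n.
y''(x) has coefficient (n+2)(n+1) a_{n+2} at x^n;
-2 y'(x) has coefficient -2 (n+1) a_{n+1} at x^n;
-y(x) has coefficient -1 a_n at x^n.
Matching x^n: (n+2)(n+1) a_{n+2} - 2 (n+1) a_{n+1} - 1 a_n = 0.
Thus a_{n+2} = [2 (n+1) a_{n+1} + 1 a_n] / ((n+1)(n+2)).

Check with a_0 = 2, a_1 = -1 (apply the recurrence for n = 0, 1, 2, 3): a_0 = 2, a_1 = -1, a_2 = 0, a_3 = -1/6, a_4 = -1/12, a_5 = -1/24.

a_(n+2) = [2 (n+1) a_(n+1) + 1 a_n] / ((n+1)(n+2)); check: a_0 = 2, a_1 = -1, a_2 = 0, a_3 = -1/6, a_4 = -1/12, a_5 = -1/24


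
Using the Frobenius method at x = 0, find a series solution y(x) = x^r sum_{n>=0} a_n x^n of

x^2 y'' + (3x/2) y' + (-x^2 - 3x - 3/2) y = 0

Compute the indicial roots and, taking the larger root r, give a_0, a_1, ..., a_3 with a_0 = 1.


Write in Frobenius form y'' + (p(x)/x) y' + (q(x)/x^2) y = 0:
  p(x) = 3/2,  q(x) = -x^2 - 3x - 3/2.
Indicial equation: r(r-1) + (3/2) r + (-3/2) = 0 -> roots r_1 = 1, r_2 = -3/2.
Take r = r_1 = 1. Let y(x) = x^r sum_{n>=0} a_n x^n with a_0 = 1.
Substitute y = x^r sum a_n x^n and match x^{r+n}. The recurrence is
  D(n) a_n - 3 a_{n-1} - 1 a_{n-2} = 0,  where D(n) = (r+n)(r+n-1) + (3/2)(r+n) + (-3/2).
  a_n = [3 a_{n-1} + 1 a_{n-2}] / D(n).
Since the indicial polynomial factors as (r - r_1)(r - r_2), D(n) = (r_1 + n - r_1)(r_1 + n - r_2) = n(n + 5/2).
Evaluating step by step (a_0 = 1):
  n = 1: D(1) = 1(1 + 5/2) = 7/2; numerator = 3(1) = 3; a_1 = (3)/(7/2) = 6/7
  n = 2: D(2) = 2(2 + 5/2) = 9; numerator = 3(6/7) + 1(1) = 25/7; a_2 = (25/7)/(9) = 25/63
  n = 3: D(3) = 3(3 + 5/2) = 33/2; numerator = 3(25/63) + 1(6/7) = 43/21; a_3 = (43/21)/(33/2) = 86/693

r = 1; a_0 = 1; a_1 = 6/7; a_2 = 25/63; a_3 = 86/693


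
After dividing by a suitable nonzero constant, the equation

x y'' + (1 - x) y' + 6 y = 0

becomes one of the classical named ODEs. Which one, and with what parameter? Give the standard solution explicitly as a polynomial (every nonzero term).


The equation is already in a standard form:  x y'' + (1 - x) y' + 6 y = 0.
This matches the Laguerre equation x y'' + (1 - x) y' + n y = 0 with n = 6; the polynomial solution is L_6(x).
With y = sum_k a_k x^k, matching x^k gives (k+1)k a_{k+1} + (k+1) a_{k+1} - k a_k + n a_k = 0, i.e. (k+1)^2 a_{k+1} = (k - n) a_k = (k - 6) a_k. The right side vanishes at k = 6, so the series terminates at degree 6.
Standard normalization L_n(0) = 1 gives a_0 = 1. Work upward with a_{k+1} = (k - 6) a_k / (k+1)^2:
  a_1 = (0 - 6)(1) / 1^2 = -6/1 = -6
  a_2 = (1 - 6)(-6) / 2^2 = 30/4 = 15/2
  a_3 = (2 - 6)(15/2) / 3^2 = -30/9 = -10/3
  a_4 = (3 - 6)(-10/3) / 4^2 = 10/16 = 5/8
  a_5 = (4 - 6)(5/8) / 5^2 = (-5/4)/25 = -1/20
  a_6 = (5 - 6)(-1/20) / 6^2 = (1/20)/36 = 1/720
Hence L_6(x) = x^6/720 - x^5/20 + 5 x^4/8 - 10 x^3/3 + 15 x^2/2 - 6 x + 1.

L_6(x); series = x^6/720 - x^5/20 + 5 x^4/8 - 10 x^3/3 + 15 x^2/2 - 6 x + 1


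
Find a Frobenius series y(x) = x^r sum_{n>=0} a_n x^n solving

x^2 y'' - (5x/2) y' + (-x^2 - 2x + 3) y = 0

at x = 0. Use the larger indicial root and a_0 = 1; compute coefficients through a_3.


Write in Frobenius form y'' + (p(x)/x) y' + (q(x)/x^2) y = 0:
  p(x) = -5/2,  q(x) = -x^2 - 2x + 3.
Indicial equation: r(r-1) + (-5/2) r + (3) = 0 -> roots r_1 = 2, r_2 = 3/2.
Take r = r_1 = 2. Let y(x) = x^r sum_{n>=0} a_n x^n with a_0 = 1.
Substitute y = x^r sum a_n x^n and match x^{r+n}. The recurrence is
  D(n) a_n - 2 a_{n-1} - 1 a_{n-2} = 0,  where D(n) = (r+n)(r+n-1) + (-5/2)(r+n) + (3).
  a_n = [2 a_{n-1} + 1 a_{n-2}] / D(n).
Since the indicial polynomial factors as (r - r_1)(r - r_2), D(n) = (r_1 + n - r_1)(r_1 + n - r_2) = n(n + 1/2).
Evaluating step by step (a_0 = 1):
  n = 1: D(1) = 1(1 + 1/2) = 3/2; numerator = 2(1) = 2; a_1 = (2)/(3/2) = 4/3
  n = 2: D(2) = 2(2 + 1/2) = 5; numerator = 2(4/3) + 1(1) = 11/3; a_2 = (11/3)/(5) = 11/15
  n = 3: D(3) = 3(3 + 1/2) = 21/2; numerator = 2(11/15) + 1(4/3) = 14/5; a_3 = (14/5)/(21/2) = 4/15

r = 2; a_0 = 1; a_1 = 4/3; a_2 = 11/15; a_3 = 4/15


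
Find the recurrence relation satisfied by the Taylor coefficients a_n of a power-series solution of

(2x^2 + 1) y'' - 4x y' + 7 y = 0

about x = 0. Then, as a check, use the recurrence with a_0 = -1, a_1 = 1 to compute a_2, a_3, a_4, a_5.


Substitute y = sum_n a_n x^n.
(1 + 2 x^2) y'' contributes (n+2)(n+1) a_{n+2} + 2 n(n-1) a_n at x^n.
-4 x y'(x) contributes -4 n a_n at x^n.
7 y(x) contributes 7 a_n at x^n.
Matching x^n: (n+2)(n+1) a_{n+2} + (2 n(n-1) - 4 n + 7) a_n = 0.
Thus a_{n+2} = (-2 n(n-1) + 4 n - 7) / ((n+1)(n+2)) * a_n.

Check with a_0 = -1, a_1 = 1 (apply the recurrence for n = 0, 1, 2, 3): a_0 = -1, a_1 = 1, a_2 = 7/2, a_3 = -1/2, a_4 = -7/8, a_5 = 7/40.

a_(n+2) = (-2 n(n-1) + 4 n - 7) / ((n+1)(n+2)) * a_n; check: a_0 = -1, a_1 = 1, a_2 = 7/2, a_3 = -1/2, a_4 = -7/8, a_5 = 7/40


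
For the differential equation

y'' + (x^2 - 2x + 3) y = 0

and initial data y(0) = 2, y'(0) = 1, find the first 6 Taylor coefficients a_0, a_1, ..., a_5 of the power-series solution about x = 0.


Ansatz: y(x) = sum_{n>=0} a_n x^n, so y'(x) = sum_{n>=1} n a_n x^(n-1) and y''(x) = sum_{n>=2} n(n-1) a_n x^(n-2).
Substitute into P(x) y'' + Q(x) y' + R(x) y = 0 with P(x) = 1, Q(x) = 0, R(x) = x^2 - 2x + 3, and match powers of x.
Initial conditions: a_0 = 2, a_1 = 1.
Setting the coefficient of each power of x to zero and solving order by order (substituting the coefficients already found):
  x^0: 2 a_2 + 3 a_0 = 0  ->  2 a_2 = -3 a_0 = -6  ->  a_2 = -3
  x^1: 6 a_3 + 3 a_1 - 2 a_0 = 0  ->  6 a_3 = -3 a_1 + 2 a_0 = 1  ->  a_3 = 1/6
  x^2: 12 a_4 + 3 a_2 - 2 a_1 + a_0 = 0  ->  12 a_4 = -3 a_2 + 2 a_1 - a_0 = 9  ->  a_4 = 3/4
  x^3: 20 a_5 + 3 a_3 - 2 a_2 + a_1 = 0  ->  20 a_5 = -3 a_3 + 2 a_2 - a_1 = -15/2  ->  a_5 = -3/8
Truncated series: y(x) = 2 + x - 3 x^2 + (1/6) x^3 + (3/4) x^4 - (3/8) x^5 + O(x^6).

a_0 = 2; a_1 = 1; a_2 = -3; a_3 = 1/6; a_4 = 3/4; a_5 = -3/8


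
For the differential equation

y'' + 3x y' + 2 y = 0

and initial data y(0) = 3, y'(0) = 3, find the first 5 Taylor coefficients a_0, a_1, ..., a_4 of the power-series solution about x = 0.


Ansatz: y(x) = sum_{n>=0} a_n x^n, so y'(x) = sum_{n>=1} n a_n x^(n-1) and y''(x) = sum_{n>=2} n(n-1) a_n x^(n-2).
Substitute into P(x) y'' + Q(x) y' + R(x) y = 0 with P(x) = 1, Q(x) = 3x, R(x) = 2, and match powers of x.
Initial conditions: a_0 = 3, a_1 = 3.
Setting the coefficient of each power of x to zero and solving order by order (substituting the coefficients already found):
  x^0: 2 a_2 + 2 a_0 = 0  ->  2 a_2 = -2 a_0 = -6  ->  a_2 = -3
  x^1: 6 a_3 + 5 a_1 = 0  ->  6 a_3 = -5 a_1 = -15  ->  a_3 = -5/2
  x^2: 12 a_4 + 8 a_2 = 0  ->  12 a_4 = -8 a_2 = 24  ->  a_4 = 2
Truncated series: y(x) = 3 + 3 x - 3 x^2 - (5/2) x^3 + 2 x^4 + O(x^5).

a_0 = 3; a_1 = 3; a_2 = -3; a_3 = -5/2; a_4 = 2


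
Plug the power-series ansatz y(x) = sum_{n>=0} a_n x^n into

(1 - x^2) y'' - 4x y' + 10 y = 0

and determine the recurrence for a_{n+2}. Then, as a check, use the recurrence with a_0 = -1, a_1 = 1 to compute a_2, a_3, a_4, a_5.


Substitute y = sum_n a_n x^n.
(1 - 1 x^2) y'' contributes (n+2)(n+1) a_{n+2} - n(n-1) a_n at x^n.
-4 x y'(x) contributes -4 n a_n at x^n.
10 y(x) contributes 10 a_n at x^n.
Matching x^n: (n+2)(n+1) a_{n+2} + (-n(n-1) - 4 n + 10) a_n = 0.
Thus a_{n+2} = (n(n-1) + 4 n - 10) / ((n+1)(n+2)) * a_n.

Check with a_0 = -1, a_1 = 1 (apply the recurrence for n = 0, 1, 2, 3): a_0 = -1, a_1 = 1, a_2 = 5, a_3 = -1, a_4 = 0, a_5 = -2/5.

a_(n+2) = (n(n-1) + 4 n - 10) / ((n+1)(n+2)) * a_n; check: a_0 = -1, a_1 = 1, a_2 = 5, a_3 = -1, a_4 = 0, a_5 = -2/5


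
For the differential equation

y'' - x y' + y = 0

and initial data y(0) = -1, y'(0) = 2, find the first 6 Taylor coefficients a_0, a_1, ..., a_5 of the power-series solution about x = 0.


Ansatz: y(x) = sum_{n>=0} a_n x^n, so y'(x) = sum_{n>=1} n a_n x^(n-1) and y''(x) = sum_{n>=2} n(n-1) a_n x^(n-2).
Substitute into P(x) y'' + Q(x) y' + R(x) y = 0 with P(x) = 1, Q(x) = -x, R(x) = 1, and match powers of x.
Initial conditions: a_0 = -1, a_1 = 2.
Setting the coefficient of each power of x to zero and solving order by order (substituting the coefficients already found):
  x^0: 2 a_2 + a_0 = 0  ->  2 a_2 = -a_0 = 1  ->  a_2 = 1/2
  x^1: 6 a_3 = 0  ->  a_3 = 0
  x^2: 12 a_4 - a_2 = 0  ->  12 a_4 = a_2 = 1/2  ->  a_4 = 1/24
  x^3: 20 a_5 - 2 a_3 = 0  ->  20 a_5 = 2 a_3 = 0  ->  a_5 = 0
Truncated series: y(x) = -1 + 2 x + (1/2) x^2 + (1/24) x^4 + O(x^6).

a_0 = -1; a_1 = 2; a_2 = 1/2; a_3 = 0; a_4 = 1/24; a_5 = 0


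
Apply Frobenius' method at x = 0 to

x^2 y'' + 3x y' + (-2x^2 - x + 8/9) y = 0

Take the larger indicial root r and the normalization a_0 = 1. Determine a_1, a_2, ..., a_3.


Write in Frobenius form y'' + (p(x)/x) y' + (q(x)/x^2) y = 0:
  p(x) = 3,  q(x) = -2x^2 - x + 8/9.
Indicial equation: r(r-1) + (3) r + (8/9) = 0 -> roots r_1 = -2/3, r_2 = -4/3.
Take r = r_1 = -2/3. Let y(x) = x^r sum_{n>=0} a_n x^n with a_0 = 1.
Substitute y = x^r sum a_n x^n and match x^{r+n}. The recurrence is
  D(n) a_n - 1 a_{n-1} - 2 a_{n-2} = 0,  where D(n) = (r+n)(r+n-1) + (3)(r+n) + (8/9).
  a_n = [1 a_{n-1} + 2 a_{n-2}] / D(n).
Since the indicial polynomial factors as (r - r_1)(r - r_2), D(n) = (r_1 + n - r_1)(r_1 + n - r_2) = n(n + 2/3).
Evaluating step by step (a_0 = 1):
  n = 1: D(1) = 1(1 + 2/3) = 5/3; numerator = 1(1) = 1; a_1 = (1)/(5/3) = 3/5
  n = 2: D(2) = 2(2 + 2/3) = 16/3; numerator = 1(3/5) + 2(1) = 13/5; a_2 = (13/5)/(16/3) = 39/80
  n = 3: D(3) = 3(3 + 2/3) = 11; numerator = 1(39/80) + 2(3/5) = 27/16; a_3 = (27/16)/(11) = 27/176

r = -2/3; a_0 = 1; a_1 = 3/5; a_2 = 39/80; a_3 = 27/176


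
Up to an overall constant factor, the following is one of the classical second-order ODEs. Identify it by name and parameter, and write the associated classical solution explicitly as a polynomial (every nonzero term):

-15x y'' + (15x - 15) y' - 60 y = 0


All three coefficients share the factor -15; dividing through by -15 gives  x y'' + (1 - x) y' + 4 y = 0.
This matches the Laguerre equation x y'' + (1 - x) y' + n y = 0 with n = 4; the polynomial solution is L_4(x).
With y = sum_k a_k x^k, matching x^k gives (k+1)k a_{k+1} + (k+1) a_{k+1} - k a_k + n a_k = 0, i.e. (k+1)^2 a_{k+1} = (k - n) a_k = (k - 4) a_k. The right side vanishes at k = 4, so the series terminates at degree 4.
Standard normalization L_n(0) = 1 gives a_0 = 1. Work upward with a_{k+1} = (k - 4) a_k / (k+1)^2:
  a_1 = (0 - 4)(1) / 1^2 = -4/1 = -4
  a_2 = (1 - 4)(-4) / 2^2 = 12/4 = 3
  a_3 = (2 - 4)(3) / 3^2 = -6/9 = -2/3
  a_4 = (3 - 4)(-2/3) / 4^2 = (2/3)/16 = 1/24
Hence L_4(x) = x^4/24 - 2 x^3/3 + 3 x^2 - 4 x + 1.

L_4(x); series = x^4/24 - 2 x^3/3 + 3 x^2 - 4 x + 1


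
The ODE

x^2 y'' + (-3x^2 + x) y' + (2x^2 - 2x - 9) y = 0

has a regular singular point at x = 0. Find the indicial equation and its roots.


Divide by x^2 to reach normal form y'' + P_1(x) y' + P_2(x) y = 0 with P_1(x) = -3 + 1/x and P_2(x) = 2 - 2/x - 9/x^2.
x = 0 is a singular point because the y'-coefficient -3 + 1/x has a pole at x = 0 and the y-coefficient 2 - 2/x - 9/x^2 has a pole at x = 0.
It is a regular singular point because x P_1(x) = p(x) = 1 - 3x and x^2 P_2(x) = q(x) = 2x^2 - 2x - 9 are polynomials, hence analytic at x = 0.
p(0) = 1,  q(0) = -9.
Indicial equation: r(r-1) + p(0) r + q(0) = 0, i.e. r^2 + (p(0) - 1) r + q(0) = 0, i.e. r^2 - 9 = 0.
Discriminant: (0)^2 - 4(-9) = 36, so r = (0 ± 6)/2.
Solving: r_1 = 3, r_2 = -3.

indicial: r^2 - 9 = 0; roots r_1 = 3, r_2 = -3


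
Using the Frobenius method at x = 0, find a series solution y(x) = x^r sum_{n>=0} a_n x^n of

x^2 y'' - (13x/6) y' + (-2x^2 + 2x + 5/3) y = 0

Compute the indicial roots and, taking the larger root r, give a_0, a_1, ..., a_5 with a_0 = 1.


Write in Frobenius form y'' + (p(x)/x) y' + (q(x)/x^2) y = 0:
  p(x) = -13/6,  q(x) = -2x^2 + 2x + 5/3.
Indicial equation: r(r-1) + (-13/6) r + (5/3) = 0 -> roots r_1 = 5/2, r_2 = 2/3.
Take r = r_1 = 5/2. Let y(x) = x^r sum_{n>=0} a_n x^n with a_0 = 1.
Substitute y = x^r sum a_n x^n and match x^{r+n}. The recurrence is
  D(n) a_n + 2 a_{n-1} - 2 a_{n-2} = 0,  where D(n) = (r+n)(r+n-1) + (-13/6)(r+n) + (5/3).
  a_n = [-2 a_{n-1} + 2 a_{n-2}] / D(n).
Since the indicial polynomial factors as (r - r_1)(r - r_2), D(n) = (r_1 + n - r_1)(r_1 + n - r_2) = n(n + 11/6).
Evaluating step by step (a_0 = 1):
  n = 1: D(1) = 1(1 + 11/6) = 17/6; numerator = -2(1) = -2; a_1 = (-2)/(17/6) = -12/17
  n = 2: D(2) = 2(2 + 11/6) = 23/3; numerator = -2(-12/17) + 2(1) = 58/17; a_2 = (58/17)/(23/3) = 174/391
  n = 3: D(3) = 3(3 + 11/6) = 29/2; numerator = -2(174/391) + 2(-12/17) = -900/391; a_3 = (-900/391)/(29/2) = -1800/11339
  n = 4: D(4) = 4(4 + 11/6) = 70/3; numerator = -2(-1800/11339) + 2(174/391) = 13692/11339; a_4 = (13692/11339)/(70/3) = 2934/56695
  n = 5: D(5) = 5(5 + 11/6) = 205/6; numerator = -2(2934/56695) + 2(-1800/11339) = -1404/3335; a_5 = (-1404/3335)/(205/6) = -8424/683675

r = 5/2; a_0 = 1; a_1 = -12/17; a_2 = 174/391; a_3 = -1800/11339; a_4 = 2934/56695; a_5 = -8424/683675


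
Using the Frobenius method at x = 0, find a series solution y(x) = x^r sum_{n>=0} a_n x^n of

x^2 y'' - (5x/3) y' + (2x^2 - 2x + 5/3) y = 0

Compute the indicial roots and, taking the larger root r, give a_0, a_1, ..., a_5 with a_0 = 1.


Write in Frobenius form y'' + (p(x)/x) y' + (q(x)/x^2) y = 0:
  p(x) = -5/3,  q(x) = 2x^2 - 2x + 5/3.
Indicial equation: r(r-1) + (-5/3) r + (5/3) = 0 -> roots r_1 = 5/3, r_2 = 1.
Take r = r_1 = 5/3. Let y(x) = x^r sum_{n>=0} a_n x^n with a_0 = 1.
Substitute y = x^r sum a_n x^n and match x^{r+n}. The recurrence is
  D(n) a_n - 2 a_{n-1} + 2 a_{n-2} = 0,  where D(n) = (r+n)(r+n-1) + (-5/3)(r+n) + (5/3).
  a_n = [2 a_{n-1} - 2 a_{n-2}] / D(n).
Since the indicial polynomial factors as (r - r_1)(r - r_2), D(n) = (r_1 + n - r_1)(r_1 + n - r_2) = n(n + 2/3).
Evaluating step by step (a_0 = 1):
  n = 1: D(1) = 1(1 + 2/3) = 5/3; numerator = 2(1) = 2; a_1 = (2)/(5/3) = 6/5
  n = 2: D(2) = 2(2 + 2/3) = 16/3; numerator = 2(6/5) - 2(1) = 2/5; a_2 = (2/5)/(16/3) = 3/40
  n = 3: D(3) = 3(3 + 2/3) = 11; numerator = 2(3/40) - 2(6/5) = -9/4; a_3 = (-9/4)/(11) = -9/44
  n = 4: D(4) = 4(4 + 2/3) = 56/3; numerator = 2(-9/44) - 2(3/40) = -123/220; a_4 = (-123/220)/(56/3) = -369/12320
  n = 5: D(5) = 5(5 + 2/3) = 85/3; numerator = 2(-369/12320) - 2(-9/44) = 2151/6160; a_5 = (2151/6160)/(85/3) = 6453/523600

r = 5/3; a_0 = 1; a_1 = 6/5; a_2 = 3/40; a_3 = -9/44; a_4 = -369/12320; a_5 = 6453/523600


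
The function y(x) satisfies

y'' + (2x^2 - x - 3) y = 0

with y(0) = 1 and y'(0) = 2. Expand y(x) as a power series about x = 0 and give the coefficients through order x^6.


Ansatz: y(x) = sum_{n>=0} a_n x^n, so y'(x) = sum_{n>=1} n a_n x^(n-1) and y''(x) = sum_{n>=2} n(n-1) a_n x^(n-2).
Substitute into P(x) y'' + Q(x) y' + R(x) y = 0 with P(x) = 1, Q(x) = 0, R(x) = 2x^2 - x - 3, and match powers of x.
Initial conditions: a_0 = 1, a_1 = 2.
Setting the coefficient of each power of x to zero and solving order by order (substituting the coefficients already found):
  x^0: 2 a_2 - 3 a_0 = 0  ->  2 a_2 = 3 a_0 = 3  ->  a_2 = 3/2
  x^1: 6 a_3 - 3 a_1 - a_0 = 0  ->  6 a_3 = 3 a_1 + a_0 = 7  ->  a_3 = 7/6
  x^2: 12 a_4 - 3 a_2 - a_1 + 2 a_0 = 0  ->  12 a_4 = 3 a_2 + a_1 - 2 a_0 = 9/2  ->  a_4 = 3/8
  x^3: 20 a_5 - 3 a_3 - a_2 + 2 a_1 = 0  ->  20 a_5 = 3 a_3 + a_2 - 2 a_1 = 1  ->  a_5 = 1/20
  x^4: 30 a_6 - 3 a_4 - a_3 + 2 a_2 = 0  ->  30 a_6 = 3 a_4 + a_3 - 2 a_2 = -17/24  ->  a_6 = -17/720
Truncated series: y(x) = 1 + 2 x + (3/2) x^2 + (7/6) x^3 + (3/8) x^4 + (1/20) x^5 - (17/720) x^6 + O(x^7).

a_0 = 1; a_1 = 2; a_2 = 3/2; a_3 = 7/6; a_4 = 3/8; a_5 = 1/20; a_6 = -17/720


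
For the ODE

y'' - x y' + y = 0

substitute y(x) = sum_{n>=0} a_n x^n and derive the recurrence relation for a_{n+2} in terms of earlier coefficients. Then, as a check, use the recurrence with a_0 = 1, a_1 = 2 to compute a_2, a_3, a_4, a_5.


Substitute y = sum_n a_n x^n.
y''(x) has coefficient (n+2)(n+1) a_{n+2} at x^n;
-x y'(x) has coefficient -n a_n at x^n (shift);
y(x) has coefficient 1 a_n at x^n.
Matching x^n: (n+2)(n+1) a_{n+2} + (-n + 1) a_n = 0.
Thus a_{n+2} = (n - 1) / ((n+1)(n+2)) * a_n.

Check with a_0 = 1, a_1 = 2 (apply the recurrence for n = 0, 1, 2, 3): a_0 = 1, a_1 = 2, a_2 = -1/2, a_3 = 0, a_4 = -1/24, a_5 = 0.

a_(n+2) = (n - 1) / ((n+1)(n+2)) * a_n; check: a_0 = 1, a_1 = 2, a_2 = -1/2, a_3 = 0, a_4 = -1/24, a_5 = 0


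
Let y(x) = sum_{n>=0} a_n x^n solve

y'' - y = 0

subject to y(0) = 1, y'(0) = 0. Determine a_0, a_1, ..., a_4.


Ansatz: y(x) = sum_{n>=0} a_n x^n, so y'(x) = sum_{n>=1} n a_n x^(n-1) and y''(x) = sum_{n>=2} n(n-1) a_n x^(n-2).
Substitute into P(x) y'' + Q(x) y' + R(x) y = 0 with P(x) = 1, Q(x) = 0, R(x) = -1, and match powers of x.
Initial conditions: a_0 = 1, a_1 = 0.
Setting the coefficient of each power of x to zero and solving order by order (substituting the coefficients already found):
  x^0: 2 a_2 - a_0 = 0  ->  2 a_2 = a_0 = 1  ->  a_2 = 1/2
  x^1: 6 a_3 - a_1 = 0  ->  6 a_3 = a_1 = 0  ->  a_3 = 0
  x^2: 12 a_4 - a_2 = 0  ->  12 a_4 = a_2 = 1/2  ->  a_4 = 1/24
Truncated series: y(x) = 1 + (1/2) x^2 + (1/24) x^4 + O(x^5).

a_0 = 1; a_1 = 0; a_2 = 1/2; a_3 = 0; a_4 = 1/24


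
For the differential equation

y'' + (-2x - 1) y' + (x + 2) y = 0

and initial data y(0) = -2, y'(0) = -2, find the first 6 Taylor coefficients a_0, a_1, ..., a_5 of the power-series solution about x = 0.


Ansatz: y(x) = sum_{n>=0} a_n x^n, so y'(x) = sum_{n>=1} n a_n x^(n-1) and y''(x) = sum_{n>=2} n(n-1) a_n x^(n-2).
Substitute into P(x) y'' + Q(x) y' + R(x) y = 0 with P(x) = 1, Q(x) = -2x - 1, R(x) = x + 2, and match powers of x.
Initial conditions: a_0 = -2, a_1 = -2.
Setting the coefficient of each power of x to zero and solving order by order (substituting the coefficients already found):
  x^0: 2 a_2 - a_1 + 2 a_0 = 0  ->  2 a_2 = a_1 - 2 a_0 = 2  ->  a_2 = 1
  x^1: 6 a_3 - 2 a_2 + a_0 = 0  ->  6 a_3 = 2 a_2 - a_0 = 4  ->  a_3 = 2/3
  x^2: 12 a_4 - 3 a_3 - 2 a_2 + a_1 = 0  ->  12 a_4 = 3 a_3 + 2 a_2 - a_1 = 6  ->  a_4 = 1/2
  x^3: 20 a_5 - 4 a_4 - 4 a_3 + a_2 = 0  ->  20 a_5 = 4 a_4 + 4 a_3 - a_2 = 11/3  ->  a_5 = 11/60
Truncated series: y(x) = -2 - 2 x + x^2 + (2/3) x^3 + (1/2) x^4 + (11/60) x^5 + O(x^6).

a_0 = -2; a_1 = -2; a_2 = 1; a_3 = 2/3; a_4 = 1/2; a_5 = 11/60


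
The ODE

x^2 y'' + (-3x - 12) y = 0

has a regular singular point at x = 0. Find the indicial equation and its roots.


Divide by x^2 to reach normal form y'' + P_1(x) y' + P_2(x) y = 0 with P_1(x) = 0 and P_2(x) = -3/x - 12/x^2.
x = 0 is a singular point because the y-coefficient -3/x - 12/x^2 has a pole at x = 0.
It is a regular singular point because x P_1(x) = p(x) = 0 and x^2 P_2(x) = q(x) = -3x - 12 are polynomials, hence analytic at x = 0.
p(0) = 0,  q(0) = -12.
Indicial equation: r(r-1) + p(0) r + q(0) = 0, i.e. r^2 + (p(0) - 1) r + q(0) = 0, i.e. r^2 - 1 r - 12 = 0.
Discriminant: (-1)^2 - 4(-12) = 49, so r = (1 ± 7)/2.
Solving: r_1 = 4, r_2 = -3.

indicial: r^2 - 1 r - 12 = 0; roots r_1 = 4, r_2 = -3


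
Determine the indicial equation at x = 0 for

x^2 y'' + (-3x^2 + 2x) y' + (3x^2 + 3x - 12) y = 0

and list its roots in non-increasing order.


Divide by x^2 to reach normal form y'' + P_1(x) y' + P_2(x) y = 0 with P_1(x) = -3 + 2/x and P_2(x) = 3 + 3/x - 12/x^2.
x = 0 is a singular point because the y'-coefficient -3 + 2/x has a pole at x = 0 and the y-coefficient 3 + 3/x - 12/x^2 has a pole at x = 0.
It is a regular singular point because x P_1(x) = p(x) = 2 - 3x and x^2 P_2(x) = q(x) = 3x^2 + 3x - 12 are polynomials, hence analytic at x = 0.
p(0) = 2,  q(0) = -12.
Indicial equation: r(r-1) + p(0) r + q(0) = 0, i.e. r^2 + (p(0) - 1) r + q(0) = 0, i.e. r^2 + 1 r - 12 = 0.
Discriminant: (1)^2 - 4(-12) = 49, so r = (-1 ± 7)/2.
Solving: r_1 = 3, r_2 = -4.

indicial: r^2 + 1 r - 12 = 0; roots r_1 = 3, r_2 = -4


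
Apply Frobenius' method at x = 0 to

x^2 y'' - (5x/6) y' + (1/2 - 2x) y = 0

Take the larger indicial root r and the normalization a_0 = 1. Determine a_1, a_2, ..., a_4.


Write in Frobenius form y'' + (p(x)/x) y' + (q(x)/x^2) y = 0:
  p(x) = -5/6,  q(x) = 1/2 - 2x.
Indicial equation: r(r-1) + (-5/6) r + (1/2) = 0 -> roots r_1 = 3/2, r_2 = 1/3.
Take r = r_1 = 3/2. Let y(x) = x^r sum_{n>=0} a_n x^n with a_0 = 1.
Substitute y = x^r sum a_n x^n and match x^{r+n}. The recurrence is
  D(n) a_n - 2 a_{n-1} = 0,  where D(n) = (r+n)(r+n-1) + (-5/6)(r+n) + (1/2).
  a_n = 2 / D(n) * a_{n-1}.
Since the indicial polynomial factors as (r - r_1)(r - r_2), D(n) = (r_1 + n - r_1)(r_1 + n - r_2) = n(n + 7/6).
Evaluating step by step (a_0 = 1):
  n = 1: D(1) = 1(1 + 7/6) = 13/6; numerator = 2(1) = 2; a_1 = (2)/(13/6) = 12/13
  n = 2: D(2) = 2(2 + 7/6) = 19/3; numerator = 2(12/13) = 24/13; a_2 = (24/13)/(19/3) = 72/247
  n = 3: D(3) = 3(3 + 7/6) = 25/2; numerator = 2(72/247) = 144/247; a_3 = (144/247)/(25/2) = 288/6175
  n = 4: D(4) = 4(4 + 7/6) = 62/3; numerator = 2(288/6175) = 576/6175; a_4 = (576/6175)/(62/3) = 864/191425

r = 3/2; a_0 = 1; a_1 = 12/13; a_2 = 72/247; a_3 = 288/6175; a_4 = 864/191425


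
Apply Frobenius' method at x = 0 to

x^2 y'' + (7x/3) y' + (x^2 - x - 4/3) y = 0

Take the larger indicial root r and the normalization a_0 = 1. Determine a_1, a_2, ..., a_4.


Write in Frobenius form y'' + (p(x)/x) y' + (q(x)/x^2) y = 0:
  p(x) = 7/3,  q(x) = x^2 - x - 4/3.
Indicial equation: r(r-1) + (7/3) r + (-4/3) = 0 -> roots r_1 = 2/3, r_2 = -2.
Take r = r_1 = 2/3. Let y(x) = x^r sum_{n>=0} a_n x^n with a_0 = 1.
Substitute y = x^r sum a_n x^n and match x^{r+n}. The recurrence is
  D(n) a_n - 1 a_{n-1} + 1 a_{n-2} = 0,  where D(n) = (r+n)(r+n-1) + (7/3)(r+n) + (-4/3).
  a_n = [1 a_{n-1} - 1 a_{n-2}] / D(n).
Since the indicial polynomial factors as (r - r_1)(r - r_2), D(n) = (r_1 + n - r_1)(r_1 + n - r_2) = n(n + 8/3).
Evaluating step by step (a_0 = 1):
  n = 1: D(1) = 1(1 + 8/3) = 11/3; numerator = 1(1) = 1; a_1 = (1)/(11/3) = 3/11
  n = 2: D(2) = 2(2 + 8/3) = 28/3; numerator = 1(3/11) - 1(1) = -8/11; a_2 = (-8/11)/(28/3) = -6/77
  n = 3: D(3) = 3(3 + 8/3) = 17; numerator = 1(-6/77) - 1(3/11) = -27/77; a_3 = (-27/77)/(17) = -27/1309
  n = 4: D(4) = 4(4 + 8/3) = 80/3; numerator = 1(-27/1309) - 1(-6/77) = 75/1309; a_4 = (75/1309)/(80/3) = 45/20944

r = 2/3; a_0 = 1; a_1 = 3/11; a_2 = -6/77; a_3 = -27/1309; a_4 = 45/20944


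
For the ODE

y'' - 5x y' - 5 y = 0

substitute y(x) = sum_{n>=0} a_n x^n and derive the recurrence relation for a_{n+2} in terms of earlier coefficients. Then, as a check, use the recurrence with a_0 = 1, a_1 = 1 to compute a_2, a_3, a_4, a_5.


Substitute y = sum_n a_n x^n.
y''(x) has coefficient (n+2)(n+1) a_{n+2} at x^n;
-5 x y'(x) has coefficient -5 n a_n at x^n (shift);
-5 y(x) has coefficient -5 a_n at x^n.
Matching x^n: (n+2)(n+1) a_{n+2} + (-5n - 5) a_n = 0.
Thus a_{n+2} = (5n + 5) / ((n+1)(n+2)) * a_n.

Check with a_0 = 1, a_1 = 1 (apply the recurrence for n = 0, 1, 2, 3): a_0 = 1, a_1 = 1, a_2 = 5/2, a_3 = 5/3, a_4 = 25/8, a_5 = 5/3.

a_(n+2) = (5n + 5) / ((n+1)(n+2)) * a_n; check: a_0 = 1, a_1 = 1, a_2 = 5/2, a_3 = 5/3, a_4 = 25/8, a_5 = 5/3


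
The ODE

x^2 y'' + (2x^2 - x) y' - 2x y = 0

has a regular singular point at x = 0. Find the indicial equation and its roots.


Divide by x^2 to reach normal form y'' + P_1(x) y' + P_2(x) y = 0 with P_1(x) = 2 - 1/x and P_2(x) = -2/x.
x = 0 is a singular point because the y'-coefficient 2 - 1/x has a pole at x = 0 and the y-coefficient -2/x has a pole at x = 0.
It is a regular singular point because x P_1(x) = p(x) = 2x - 1 and x^2 P_2(x) = q(x) = -2x are polynomials, hence analytic at x = 0.
p(0) = -1,  q(0) = 0.
Indicial equation: r(r-1) + p(0) r + q(0) = 0, i.e. r^2 + (p(0) - 1) r + q(0) = 0, i.e. r^2 - 2 r = 0.
Discriminant: (-2)^2 - 4(0) = 4, so r = (2 ± 2)/2.
Solving: r_1 = 2, r_2 = 0.

indicial: r^2 - 2 r = 0; roots r_1 = 2, r_2 = 0


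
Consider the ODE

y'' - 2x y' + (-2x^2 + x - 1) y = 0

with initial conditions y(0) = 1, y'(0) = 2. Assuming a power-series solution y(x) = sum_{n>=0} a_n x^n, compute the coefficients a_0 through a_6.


Ansatz: y(x) = sum_{n>=0} a_n x^n, so y'(x) = sum_{n>=1} n a_n x^(n-1) and y''(x) = sum_{n>=2} n(n-1) a_n x^(n-2).
Substitute into P(x) y'' + Q(x) y' + R(x) y = 0 with P(x) = 1, Q(x) = -2x, R(x) = -2x^2 + x - 1, and match powers of x.
Initial conditions: a_0 = 1, a_1 = 2.
Setting the coefficient of each power of x to zero and solving order by order (substituting the coefficients already found):
  x^0: 2 a_2 - a_0 = 0  ->  2 a_2 = a_0 = 1  ->  a_2 = 1/2
  x^1: 6 a_3 - 3 a_1 + a_0 = 0  ->  6 a_3 = 3 a_1 - a_0 = 5  ->  a_3 = 5/6
  x^2: 12 a_4 - 5 a_2 + a_1 - 2 a_0 = 0  ->  12 a_4 = 5 a_2 - a_1 + 2 a_0 = 5/2  ->  a_4 = 5/24
  x^3: 20 a_5 - 7 a_3 + a_2 - 2 a_1 = 0  ->  20 a_5 = 7 a_3 - a_2 + 2 a_1 = 28/3  ->  a_5 = 7/15
  x^4: 30 a_6 - 9 a_4 + a_3 - 2 a_2 = 0  ->  30 a_6 = 9 a_4 - a_3 + 2 a_2 = 49/24  ->  a_6 = 49/720
Truncated series: y(x) = 1 + 2 x + (1/2) x^2 + (5/6) x^3 + (5/24) x^4 + (7/15) x^5 + (49/720) x^6 + O(x^7).

a_0 = 1; a_1 = 2; a_2 = 1/2; a_3 = 5/6; a_4 = 5/24; a_5 = 7/15; a_6 = 49/720


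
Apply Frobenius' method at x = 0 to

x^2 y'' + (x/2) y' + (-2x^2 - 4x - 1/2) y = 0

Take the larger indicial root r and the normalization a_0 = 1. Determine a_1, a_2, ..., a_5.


Write in Frobenius form y'' + (p(x)/x) y' + (q(x)/x^2) y = 0:
  p(x) = 1/2,  q(x) = -2x^2 - 4x - 1/2.
Indicial equation: r(r-1) + (1/2) r + (-1/2) = 0 -> roots r_1 = 1, r_2 = -1/2.
Take r = r_1 = 1. Let y(x) = x^r sum_{n>=0} a_n x^n with a_0 = 1.
Substitute y = x^r sum a_n x^n and match x^{r+n}. The recurrence is
  D(n) a_n - 4 a_{n-1} - 2 a_{n-2} = 0,  where D(n) = (r+n)(r+n-1) + (1/2)(r+n) + (-1/2).
  a_n = [4 a_{n-1} + 2 a_{n-2}] / D(n).
Since the indicial polynomial factors as (r - r_1)(r - r_2), D(n) = (r_1 + n - r_1)(r_1 + n - r_2) = n(n + 3/2).
Evaluating step by step (a_0 = 1):
  n = 1: D(1) = 1(1 + 3/2) = 5/2; numerator = 4(1) = 4; a_1 = (4)/(5/2) = 8/5
  n = 2: D(2) = 2(2 + 3/2) = 7; numerator = 4(8/5) + 2(1) = 42/5; a_2 = (42/5)/(7) = 6/5
  n = 3: D(3) = 3(3 + 3/2) = 27/2; numerator = 4(6/5) + 2(8/5) = 8; a_3 = (8)/(27/2) = 16/27
  n = 4: D(4) = 4(4 + 3/2) = 22; numerator = 4(16/27) + 2(6/5) = 644/135; a_4 = (644/135)/(22) = 322/1485
  n = 5: D(5) = 5(5 + 3/2) = 65/2; numerator = 4(322/1485) + 2(16/27) = 1016/495; a_5 = (1016/495)/(65/2) = 2032/32175

r = 1; a_0 = 1; a_1 = 8/5; a_2 = 6/5; a_3 = 16/27; a_4 = 322/1485; a_5 = 2032/32175


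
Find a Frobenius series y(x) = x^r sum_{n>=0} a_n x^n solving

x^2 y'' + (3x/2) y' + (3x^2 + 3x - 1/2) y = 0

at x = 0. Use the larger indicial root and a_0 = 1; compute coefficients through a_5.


Write in Frobenius form y'' + (p(x)/x) y' + (q(x)/x^2) y = 0:
  p(x) = 3/2,  q(x) = 3x^2 + 3x - 1/2.
Indicial equation: r(r-1) + (3/2) r + (-1/2) = 0 -> roots r_1 = 1/2, r_2 = -1.
Take r = r_1 = 1/2. Let y(x) = x^r sum_{n>=0} a_n x^n with a_0 = 1.
Substitute y = x^r sum a_n x^n and match x^{r+n}. The recurrence is
  D(n) a_n + 3 a_{n-1} + 3 a_{n-2} = 0,  where D(n) = (r+n)(r+n-1) + (3/2)(r+n) + (-1/2).
  a_n = [-3 a_{n-1} - 3 a_{n-2}] / D(n).
Since the indicial polynomial factors as (r - r_1)(r - r_2), D(n) = (r_1 + n - r_1)(r_1 + n - r_2) = n(n + 3/2).
Evaluating step by step (a_0 = 1):
  n = 1: D(1) = 1(1 + 3/2) = 5/2; numerator = -3(1) = -3; a_1 = (-3)/(5/2) = -6/5
  n = 2: D(2) = 2(2 + 3/2) = 7; numerator = -3(-6/5) - 3(1) = 3/5; a_2 = (3/5)/(7) = 3/35
  n = 3: D(3) = 3(3 + 3/2) = 27/2; numerator = -3(3/35) - 3(-6/5) = 117/35; a_3 = (117/35)/(27/2) = 26/105
  n = 4: D(4) = 4(4 + 3/2) = 22; numerator = -3(26/105) - 3(3/35) = -1; a_4 = (-1)/(22) = -1/22
  n = 5: D(5) = 5(5 + 3/2) = 65/2; numerator = -3(-1/22) - 3(26/105) = -467/770; a_5 = (-467/770)/(65/2) = -467/25025

r = 1/2; a_0 = 1; a_1 = -6/5; a_2 = 3/35; a_3 = 26/105; a_4 = -1/22; a_5 = -467/25025


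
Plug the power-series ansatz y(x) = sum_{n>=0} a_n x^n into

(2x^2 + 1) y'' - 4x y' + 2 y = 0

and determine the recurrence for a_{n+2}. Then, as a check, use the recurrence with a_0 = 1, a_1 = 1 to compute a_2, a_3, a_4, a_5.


Substitute y = sum_n a_n x^n.
(1 + 2 x^2) y'' contributes (n+2)(n+1) a_{n+2} + 2 n(n-1) a_n at x^n.
-4 x y'(x) contributes -4 n a_n at x^n.
2 y(x) contributes 2 a_n at x^n.
Matching x^n: (n+2)(n+1) a_{n+2} + (2 n(n-1) - 4 n + 2) a_n = 0.
Thus a_{n+2} = (-2 n(n-1) + 4 n - 2) / ((n+1)(n+2)) * a_n.

Check with a_0 = 1, a_1 = 1 (apply the recurrence for n = 0, 1, 2, 3): a_0 = 1, a_1 = 1, a_2 = -1, a_3 = 1/3, a_4 = -1/6, a_5 = -1/30.

a_(n+2) = (-2 n(n-1) + 4 n - 2) / ((n+1)(n+2)) * a_n; check: a_0 = 1, a_1 = 1, a_2 = -1, a_3 = 1/3, a_4 = -1/6, a_5 = -1/30


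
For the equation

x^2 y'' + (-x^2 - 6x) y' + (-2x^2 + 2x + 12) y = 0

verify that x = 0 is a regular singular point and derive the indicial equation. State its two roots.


Divide by x^2 to reach normal form y'' + P_1(x) y' + P_2(x) y = 0 with P_1(x) = -1 - 6/x and P_2(x) = -2 + 2/x + 12/x^2.
x = 0 is a singular point because the y'-coefficient -1 - 6/x has a pole at x = 0 and the y-coefficient -2 + 2/x + 12/x^2 has a pole at x = 0.
It is a regular singular point because x P_1(x) = p(x) = -x - 6 and x^2 P_2(x) = q(x) = -2x^2 + 2x + 12 are polynomials, hence analytic at x = 0.
p(0) = -6,  q(0) = 12.
Indicial equation: r(r-1) + p(0) r + q(0) = 0, i.e. r^2 + (p(0) - 1) r + q(0) = 0, i.e. r^2 - 7 r + 12 = 0.
Discriminant: (-7)^2 - 4(12) = 1, so r = (7 ± 1)/2.
Solving: r_1 = 4, r_2 = 3.

indicial: r^2 - 7 r + 12 = 0; roots r_1 = 4, r_2 = 3


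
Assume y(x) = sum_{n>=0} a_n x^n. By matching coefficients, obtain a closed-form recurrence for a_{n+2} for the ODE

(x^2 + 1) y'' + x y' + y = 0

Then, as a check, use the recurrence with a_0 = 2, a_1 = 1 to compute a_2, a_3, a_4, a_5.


Substitute y = sum_n a_n x^n.
(1 + 1 x^2) y'' contributes (n+2)(n+1) a_{n+2} + n(n-1) a_n at x^n.
x y'(x) contributes n a_n at x^n.
y(x) contributes 1 a_n at x^n.
Matching x^n: (n+2)(n+1) a_{n+2} + (n(n-1) + n + 1) a_n = 0.
Thus a_{n+2} = (-n(n-1) - n - 1) / ((n+1)(n+2)) * a_n.

Check with a_0 = 2, a_1 = 1 (apply the recurrence for n = 0, 1, 2, 3): a_0 = 2, a_1 = 1, a_2 = -1, a_3 = -1/3, a_4 = 5/12, a_5 = 1/6.

a_(n+2) = (-n(n-1) - n - 1) / ((n+1)(n+2)) * a_n; check: a_0 = 2, a_1 = 1, a_2 = -1, a_3 = -1/3, a_4 = 5/12, a_5 = 1/6


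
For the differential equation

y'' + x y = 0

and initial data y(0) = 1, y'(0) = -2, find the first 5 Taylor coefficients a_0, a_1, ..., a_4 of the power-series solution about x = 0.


Ansatz: y(x) = sum_{n>=0} a_n x^n, so y'(x) = sum_{n>=1} n a_n x^(n-1) and y''(x) = sum_{n>=2} n(n-1) a_n x^(n-2).
Substitute into P(x) y'' + Q(x) y' + R(x) y = 0 with P(x) = 1, Q(x) = 0, R(x) = x, and match powers of x.
Initial conditions: a_0 = 1, a_1 = -2.
Setting the coefficient of each power of x to zero and solving order by order (substituting the coefficients already found):
  x^0: 2 a_2 = 0  ->  a_2 = 0
  x^1: 6 a_3 + a_0 = 0  ->  6 a_3 = -a_0 = -1  ->  a_3 = -1/6
  x^2: 12 a_4 + a_1 = 0  ->  12 a_4 = -a_1 = 2  ->  a_4 = 1/6
Truncated series: y(x) = 1 - 2 x - (1/6) x^3 + (1/6) x^4 + O(x^5).

a_0 = 1; a_1 = -2; a_2 = 0; a_3 = -1/6; a_4 = 1/6


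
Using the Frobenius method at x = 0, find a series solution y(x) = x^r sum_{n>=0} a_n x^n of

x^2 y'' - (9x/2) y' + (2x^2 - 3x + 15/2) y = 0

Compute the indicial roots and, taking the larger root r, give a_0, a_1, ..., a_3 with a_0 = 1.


Write in Frobenius form y'' + (p(x)/x) y' + (q(x)/x^2) y = 0:
  p(x) = -9/2,  q(x) = 2x^2 - 3x + 15/2.
Indicial equation: r(r-1) + (-9/2) r + (15/2) = 0 -> roots r_1 = 3, r_2 = 5/2.
Take r = r_1 = 3. Let y(x) = x^r sum_{n>=0} a_n x^n with a_0 = 1.
Substitute y = x^r sum a_n x^n and match x^{r+n}. The recurrence is
  D(n) a_n - 3 a_{n-1} + 2 a_{n-2} = 0,  where D(n) = (r+n)(r+n-1) + (-9/2)(r+n) + (15/2).
  a_n = [3 a_{n-1} - 2 a_{n-2}] / D(n).
Since the indicial polynomial factors as (r - r_1)(r - r_2), D(n) = (r_1 + n - r_1)(r_1 + n - r_2) = n(n + 1/2).
Evaluating step by step (a_0 = 1):
  n = 1: D(1) = 1(1 + 1/2) = 3/2; numerator = 3(1) = 3; a_1 = (3)/(3/2) = 2
  n = 2: D(2) = 2(2 + 1/2) = 5; numerator = 3(2) - 2(1) = 4; a_2 = (4)/(5) = 4/5
  n = 3: D(3) = 3(3 + 1/2) = 21/2; numerator = 3(4/5) - 2(2) = -8/5; a_3 = (-8/5)/(21/2) = -16/105

r = 3; a_0 = 1; a_1 = 2; a_2 = 4/5; a_3 = -16/105


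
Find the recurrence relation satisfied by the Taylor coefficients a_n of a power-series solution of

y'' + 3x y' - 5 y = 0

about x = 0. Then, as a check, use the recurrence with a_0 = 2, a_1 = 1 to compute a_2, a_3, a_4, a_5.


Substitute y = sum_n a_n x^n.
y''(x) has coefficient (n+2)(n+1) a_{n+2} at x^n;
3 x y'(x) has coefficient 3 n a_n at x^n (shift);
-5 y(x) has coefficient -5 a_n at x^n.
Matching x^n: (n+2)(n+1) a_{n+2} + (3n - 5) a_n = 0.
Thus a_{n+2} = (-3n + 5) / ((n+1)(n+2)) * a_n.

Check with a_0 = 2, a_1 = 1 (apply the recurrence for n = 0, 1, 2, 3): a_0 = 2, a_1 = 1, a_2 = 5, a_3 = 1/3, a_4 = -5/12, a_5 = -1/15.

a_(n+2) = (-3n + 5) / ((n+1)(n+2)) * a_n; check: a_0 = 2, a_1 = 1, a_2 = 5, a_3 = 1/3, a_4 = -5/12, a_5 = -1/15


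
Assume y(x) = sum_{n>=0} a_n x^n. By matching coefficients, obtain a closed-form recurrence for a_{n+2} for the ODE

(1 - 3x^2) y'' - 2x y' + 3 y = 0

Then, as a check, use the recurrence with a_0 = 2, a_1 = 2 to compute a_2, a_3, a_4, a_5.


Substitute y = sum_n a_n x^n.
(1 - 3 x^2) y'' contributes (n+2)(n+1) a_{n+2} - 3 n(n-1) a_n at x^n.
-2 x y'(x) contributes -2 n a_n at x^n.
3 y(x) contributes 3 a_n at x^n.
Matching x^n: (n+2)(n+1) a_{n+2} + (-3 n(n-1) - 2 n + 3) a_n = 0.
Thus a_{n+2} = (3 n(n-1) + 2 n - 3) / ((n+1)(n+2)) * a_n.

Check with a_0 = 2, a_1 = 2 (apply the recurrence for n = 0, 1, 2, 3): a_0 = 2, a_1 = 2, a_2 = -3, a_3 = -1/3, a_4 = -7/4, a_5 = -7/20.

a_(n+2) = (3 n(n-1) + 2 n - 3) / ((n+1)(n+2)) * a_n; check: a_0 = 2, a_1 = 2, a_2 = -3, a_3 = -1/3, a_4 = -7/4, a_5 = -7/20


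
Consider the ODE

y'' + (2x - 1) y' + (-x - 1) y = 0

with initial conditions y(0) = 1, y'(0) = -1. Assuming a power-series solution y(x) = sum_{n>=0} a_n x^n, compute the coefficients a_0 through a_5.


Ansatz: y(x) = sum_{n>=0} a_n x^n, so y'(x) = sum_{n>=1} n a_n x^(n-1) and y''(x) = sum_{n>=2} n(n-1) a_n x^(n-2).
Substitute into P(x) y'' + Q(x) y' + R(x) y = 0 with P(x) = 1, Q(x) = 2x - 1, R(x) = -x - 1, and match powers of x.
Initial conditions: a_0 = 1, a_1 = -1.
Setting the coefficient of each power of x to zero and solving order by order (substituting the coefficients already found):
  x^0: 2 a_2 - a_1 - a_0 = 0  ->  2 a_2 = a_1 + a_0 = 0  ->  a_2 = 0
  x^1: 6 a_3 - 2 a_2 + a_1 - a_0 = 0  ->  6 a_3 = 2 a_2 - a_1 + a_0 = 2  ->  a_3 = 1/3
  x^2: 12 a_4 - 3 a_3 + 3 a_2 - a_1 = 0  ->  12 a_4 = 3 a_3 - 3 a_2 + a_1 = 0  ->  a_4 = 0
  x^3: 20 a_5 - 4 a_4 + 5 a_3 - a_2 = 0  ->  20 a_5 = 4 a_4 - 5 a_3 + a_2 = -5/3  ->  a_5 = -1/12
Truncated series: y(x) = 1 - x + (1/3) x^3 - (1/12) x^5 + O(x^6).

a_0 = 1; a_1 = -1; a_2 = 0; a_3 = 1/3; a_4 = 0; a_5 = -1/12


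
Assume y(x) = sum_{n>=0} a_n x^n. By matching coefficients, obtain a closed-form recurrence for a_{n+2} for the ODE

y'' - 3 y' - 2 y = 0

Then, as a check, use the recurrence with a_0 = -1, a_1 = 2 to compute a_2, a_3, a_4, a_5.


Substitute y = sum_n a_n x^n.
y''(x) has coefficient (n+2)(n+1) a_{n+2} at x^n;
-3 y'(x) has coefficient -3 (n+1) a_{n+1} at x^n;
-2 y(x) has coefficient -2 a_n at x^n.
Matching x^n: (n+2)(n+1) a_{n+2} - 3 (n+1) a_{n+1} - 2 a_n = 0.
Thus a_{n+2} = [3 (n+1) a_{n+1} + 2 a_n] / ((n+1)(n+2)).

Check with a_0 = -1, a_1 = 2 (apply the recurrence for n = 0, 1, 2, 3): a_0 = -1, a_1 = 2, a_2 = 2, a_3 = 8/3, a_4 = 7/3, a_5 = 5/3.

a_(n+2) = [3 (n+1) a_(n+1) + 2 a_n] / ((n+1)(n+2)); check: a_0 = -1, a_1 = 2, a_2 = 2, a_3 = 8/3, a_4 = 7/3, a_5 = 5/3


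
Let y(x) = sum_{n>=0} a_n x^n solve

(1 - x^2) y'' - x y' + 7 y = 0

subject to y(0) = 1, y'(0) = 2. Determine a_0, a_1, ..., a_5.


Ansatz: y(x) = sum_{n>=0} a_n x^n, so y'(x) = sum_{n>=1} n a_n x^(n-1) and y''(x) = sum_{n>=2} n(n-1) a_n x^(n-2).
Substitute into P(x) y'' + Q(x) y' + R(x) y = 0 with P(x) = 1 - x^2, Q(x) = -x, R(x) = 7, and match powers of x.
Initial conditions: a_0 = 1, a_1 = 2.
Setting the coefficient of each power of x to zero and solving order by order (substituting the coefficients already found):
  x^0: 2 a_2 + 7 a_0 = 0  ->  2 a_2 = -7 a_0 = -7  ->  a_2 = -7/2
  x^1: 6 a_3 + 6 a_1 = 0  ->  6 a_3 = -6 a_1 = -12  ->  a_3 = -2
  x^2: 12 a_4 + 3 a_2 = 0  ->  12 a_4 = -3 a_2 = 21/2  ->  a_4 = 7/8
  x^3: 20 a_5 - 2 a_3 = 0  ->  20 a_5 = 2 a_3 = -4  ->  a_5 = -1/5
Truncated series: y(x) = 1 + 2 x - (7/2) x^2 - 2 x^3 + (7/8) x^4 - (1/5) x^5 + O(x^6).

a_0 = 1; a_1 = 2; a_2 = -7/2; a_3 = -2; a_4 = 7/8; a_5 = -1/5


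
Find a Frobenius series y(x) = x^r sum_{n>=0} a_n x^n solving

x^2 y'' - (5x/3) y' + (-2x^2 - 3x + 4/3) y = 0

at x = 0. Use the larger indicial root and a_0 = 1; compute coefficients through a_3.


Write in Frobenius form y'' + (p(x)/x) y' + (q(x)/x^2) y = 0:
  p(x) = -5/3,  q(x) = -2x^2 - 3x + 4/3.
Indicial equation: r(r-1) + (-5/3) r + (4/3) = 0 -> roots r_1 = 2, r_2 = 2/3.
Take r = r_1 = 2. Let y(x) = x^r sum_{n>=0} a_n x^n with a_0 = 1.
Substitute y = x^r sum a_n x^n and match x^{r+n}. The recurrence is
  D(n) a_n - 3 a_{n-1} - 2 a_{n-2} = 0,  where D(n) = (r+n)(r+n-1) + (-5/3)(r+n) + (4/3).
  a_n = [3 a_{n-1} + 2 a_{n-2}] / D(n).
Since the indicial polynomial factors as (r - r_1)(r - r_2), D(n) = (r_1 + n - r_1)(r_1 + n - r_2) = n(n + 4/3).
Evaluating step by step (a_0 = 1):
  n = 1: D(1) = 1(1 + 4/3) = 7/3; numerator = 3(1) = 3; a_1 = (3)/(7/3) = 9/7
  n = 2: D(2) = 2(2 + 4/3) = 20/3; numerator = 3(9/7) + 2(1) = 41/7; a_2 = (41/7)/(20/3) = 123/140
  n = 3: D(3) = 3(3 + 4/3) = 13; numerator = 3(123/140) + 2(9/7) = 729/140; a_3 = (729/140)/(13) = 729/1820

r = 2; a_0 = 1; a_1 = 9/7; a_2 = 123/140; a_3 = 729/1820


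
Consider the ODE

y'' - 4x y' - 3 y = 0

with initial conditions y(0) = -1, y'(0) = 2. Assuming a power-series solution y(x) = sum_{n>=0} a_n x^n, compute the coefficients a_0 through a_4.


Ansatz: y(x) = sum_{n>=0} a_n x^n, so y'(x) = sum_{n>=1} n a_n x^(n-1) and y''(x) = sum_{n>=2} n(n-1) a_n x^(n-2).
Substitute into P(x) y'' + Q(x) y' + R(x) y = 0 with P(x) = 1, Q(x) = -4x, R(x) = -3, and match powers of x.
Initial conditions: a_0 = -1, a_1 = 2.
Setting the coefficient of each power of x to zero and solving order by order (substituting the coefficients already found):
  x^0: 2 a_2 - 3 a_0 = 0  ->  2 a_2 = 3 a_0 = -3  ->  a_2 = -3/2
  x^1: 6 a_3 - 7 a_1 = 0  ->  6 a_3 = 7 a_1 = 14  ->  a_3 = 7/3
  x^2: 12 a_4 - 11 a_2 = 0  ->  12 a_4 = 11 a_2 = -33/2  ->  a_4 = -11/8
Truncated series: y(x) = -1 + 2 x - (3/2) x^2 + (7/3) x^3 - (11/8) x^4 + O(x^5).

a_0 = -1; a_1 = 2; a_2 = -3/2; a_3 = 7/3; a_4 = -11/8


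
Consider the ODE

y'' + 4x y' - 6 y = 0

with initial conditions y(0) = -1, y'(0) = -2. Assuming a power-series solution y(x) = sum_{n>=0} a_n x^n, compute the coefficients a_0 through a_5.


Ansatz: y(x) = sum_{n>=0} a_n x^n, so y'(x) = sum_{n>=1} n a_n x^(n-1) and y''(x) = sum_{n>=2} n(n-1) a_n x^(n-2).
Substitute into P(x) y'' + Q(x) y' + R(x) y = 0 with P(x) = 1, Q(x) = 4x, R(x) = -6, and match powers of x.
Initial conditions: a_0 = -1, a_1 = -2.
Setting the coefficient of each power of x to zero and solving order by order (substituting the coefficients already found):
  x^0: 2 a_2 - 6 a_0 = 0  ->  2 a_2 = 6 a_0 = -6  ->  a_2 = -3
  x^1: 6 a_3 - 2 a_1 = 0  ->  6 a_3 = 2 a_1 = -4  ->  a_3 = -2/3
  x^2: 12 a_4 + 2 a_2 = 0  ->  12 a_4 = -2 a_2 = 6  ->  a_4 = 1/2
  x^3: 20 a_5 + 6 a_3 = 0  ->  20 a_5 = -6 a_3 = 4  ->  a_5 = 1/5
Truncated series: y(x) = -1 - 2 x - 3 x^2 - (2/3) x^3 + (1/2) x^4 + (1/5) x^5 + O(x^6).

a_0 = -1; a_1 = -2; a_2 = -3; a_3 = -2/3; a_4 = 1/2; a_5 = 1/5
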